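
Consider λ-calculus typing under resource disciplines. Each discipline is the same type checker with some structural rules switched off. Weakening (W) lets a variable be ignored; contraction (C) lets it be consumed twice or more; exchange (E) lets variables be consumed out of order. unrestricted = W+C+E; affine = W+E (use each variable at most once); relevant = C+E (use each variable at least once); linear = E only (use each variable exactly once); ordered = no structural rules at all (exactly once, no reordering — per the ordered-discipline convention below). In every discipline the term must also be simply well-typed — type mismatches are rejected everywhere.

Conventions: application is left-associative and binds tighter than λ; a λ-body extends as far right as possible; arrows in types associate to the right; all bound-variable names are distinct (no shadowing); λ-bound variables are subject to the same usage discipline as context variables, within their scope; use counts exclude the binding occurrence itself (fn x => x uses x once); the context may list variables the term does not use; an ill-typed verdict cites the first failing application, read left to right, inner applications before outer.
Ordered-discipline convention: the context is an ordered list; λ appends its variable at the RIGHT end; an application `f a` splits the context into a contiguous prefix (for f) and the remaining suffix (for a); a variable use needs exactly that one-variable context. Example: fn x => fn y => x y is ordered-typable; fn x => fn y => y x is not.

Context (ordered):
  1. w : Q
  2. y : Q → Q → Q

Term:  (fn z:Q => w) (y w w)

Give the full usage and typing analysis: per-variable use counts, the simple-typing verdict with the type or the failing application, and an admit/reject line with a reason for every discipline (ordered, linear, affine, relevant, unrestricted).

usage: w: 3, y: 1, z (bound): 0
order of uses: w, y, w, w
typing: the term checks, with type Q
ordered: ✗, needs contraction — w ×3; needs weakening: z unused
linear: ✗, needs contraction — w ×3; needs weakening: z unused
affine: ✗, needs contraction — w ×3
relevant: ✗, needs weakening: z unused
unrestricted: ✓, simply typable at Q; W, C, E all held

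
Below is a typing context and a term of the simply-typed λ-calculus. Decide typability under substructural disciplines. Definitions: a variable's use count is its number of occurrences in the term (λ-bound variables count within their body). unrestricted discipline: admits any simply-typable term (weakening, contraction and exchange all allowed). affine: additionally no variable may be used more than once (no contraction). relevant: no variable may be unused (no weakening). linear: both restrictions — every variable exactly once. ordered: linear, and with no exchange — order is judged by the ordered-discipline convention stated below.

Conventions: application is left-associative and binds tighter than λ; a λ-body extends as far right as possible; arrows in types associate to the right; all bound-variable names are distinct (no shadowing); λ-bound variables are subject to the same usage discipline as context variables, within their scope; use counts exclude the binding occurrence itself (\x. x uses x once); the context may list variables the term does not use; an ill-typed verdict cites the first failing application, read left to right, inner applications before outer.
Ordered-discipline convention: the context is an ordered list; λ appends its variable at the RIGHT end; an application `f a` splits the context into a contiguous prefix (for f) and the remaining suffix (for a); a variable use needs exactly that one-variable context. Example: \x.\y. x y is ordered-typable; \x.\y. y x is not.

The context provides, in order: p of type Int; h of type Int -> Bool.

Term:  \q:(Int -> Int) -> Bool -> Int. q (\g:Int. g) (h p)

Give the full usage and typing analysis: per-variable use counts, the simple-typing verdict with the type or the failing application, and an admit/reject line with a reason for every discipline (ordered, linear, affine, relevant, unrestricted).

counts: p ×1; h ×1; q (bound) ×1; g (bound) ×1
uses in reading order: q, g, h, p
typing: ✓ — ((Int -> Int) -> Bool -> Int) -> Int
ordered ✗ (needs exchange: uses follow q, g, h, p)
linear ✓ (exactly-once usage across p, h, q, g)
affine ✓ (none of p, h, q, g used more than once)
relevant ✓ (at least one use each (p, h, q, g))
unrestricted ✓ (well-typed at ((Int -> Int) -> Bool -> Int) -> Int; no restrictions here)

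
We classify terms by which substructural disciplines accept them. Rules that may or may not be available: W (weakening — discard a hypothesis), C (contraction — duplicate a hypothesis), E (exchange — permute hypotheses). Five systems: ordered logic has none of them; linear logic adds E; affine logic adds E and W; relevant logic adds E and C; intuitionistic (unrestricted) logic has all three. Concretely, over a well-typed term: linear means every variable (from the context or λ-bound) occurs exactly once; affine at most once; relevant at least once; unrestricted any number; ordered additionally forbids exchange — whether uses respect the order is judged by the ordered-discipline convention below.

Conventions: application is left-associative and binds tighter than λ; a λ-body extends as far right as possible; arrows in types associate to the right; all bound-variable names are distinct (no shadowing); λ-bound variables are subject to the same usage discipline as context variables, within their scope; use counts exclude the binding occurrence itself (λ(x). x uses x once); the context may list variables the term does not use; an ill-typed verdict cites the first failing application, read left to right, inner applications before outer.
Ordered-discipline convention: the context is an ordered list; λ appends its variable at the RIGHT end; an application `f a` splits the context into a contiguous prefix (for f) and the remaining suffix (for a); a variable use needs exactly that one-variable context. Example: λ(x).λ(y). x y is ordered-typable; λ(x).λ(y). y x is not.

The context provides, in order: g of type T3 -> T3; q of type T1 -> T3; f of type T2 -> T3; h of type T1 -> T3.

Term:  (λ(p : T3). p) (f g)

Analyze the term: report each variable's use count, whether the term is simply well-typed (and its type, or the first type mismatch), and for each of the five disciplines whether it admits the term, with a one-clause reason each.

counts: g ×1, q ×0, f ×1, h ×0, p (bound) ×1
uses in reading order: p, f, g
typing: ill-typed: a function awaiting T2 gets T3 -> T3
ordered: ✗ — the type mismatch rejects it
linear: ✗ — not simply typable
affine: ✗ — fails simple typing
relevant: ✗ — a type mismatch blocks all five
unrestricted: ✗ — the type mismatch rejects it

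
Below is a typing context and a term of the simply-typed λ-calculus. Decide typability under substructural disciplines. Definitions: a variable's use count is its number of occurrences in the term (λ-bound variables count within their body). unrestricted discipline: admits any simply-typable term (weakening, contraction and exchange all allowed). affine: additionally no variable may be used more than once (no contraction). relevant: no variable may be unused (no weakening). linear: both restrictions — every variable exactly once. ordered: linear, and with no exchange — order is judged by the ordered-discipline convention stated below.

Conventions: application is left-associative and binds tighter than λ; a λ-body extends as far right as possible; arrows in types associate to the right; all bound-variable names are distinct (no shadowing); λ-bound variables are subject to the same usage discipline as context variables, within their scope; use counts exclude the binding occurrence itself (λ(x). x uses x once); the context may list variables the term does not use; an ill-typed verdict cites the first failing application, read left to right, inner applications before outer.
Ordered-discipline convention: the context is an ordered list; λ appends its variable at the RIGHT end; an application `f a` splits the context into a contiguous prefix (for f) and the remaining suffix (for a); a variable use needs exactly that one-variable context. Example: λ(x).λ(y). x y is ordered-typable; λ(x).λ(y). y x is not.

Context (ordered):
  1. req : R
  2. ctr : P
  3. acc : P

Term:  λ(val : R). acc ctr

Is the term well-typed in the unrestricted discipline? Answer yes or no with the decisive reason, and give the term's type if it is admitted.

no — fails simple typing
usage: req: 0×; ctr: 1×; acc: 1×; val (bound): 0×
order of uses: acc, ctr
typing: ill-typed: applying a non-function (P)
all disciplines: ordered ✗; linear ✗; affine ✗; relevant ✗; unrestricted ✗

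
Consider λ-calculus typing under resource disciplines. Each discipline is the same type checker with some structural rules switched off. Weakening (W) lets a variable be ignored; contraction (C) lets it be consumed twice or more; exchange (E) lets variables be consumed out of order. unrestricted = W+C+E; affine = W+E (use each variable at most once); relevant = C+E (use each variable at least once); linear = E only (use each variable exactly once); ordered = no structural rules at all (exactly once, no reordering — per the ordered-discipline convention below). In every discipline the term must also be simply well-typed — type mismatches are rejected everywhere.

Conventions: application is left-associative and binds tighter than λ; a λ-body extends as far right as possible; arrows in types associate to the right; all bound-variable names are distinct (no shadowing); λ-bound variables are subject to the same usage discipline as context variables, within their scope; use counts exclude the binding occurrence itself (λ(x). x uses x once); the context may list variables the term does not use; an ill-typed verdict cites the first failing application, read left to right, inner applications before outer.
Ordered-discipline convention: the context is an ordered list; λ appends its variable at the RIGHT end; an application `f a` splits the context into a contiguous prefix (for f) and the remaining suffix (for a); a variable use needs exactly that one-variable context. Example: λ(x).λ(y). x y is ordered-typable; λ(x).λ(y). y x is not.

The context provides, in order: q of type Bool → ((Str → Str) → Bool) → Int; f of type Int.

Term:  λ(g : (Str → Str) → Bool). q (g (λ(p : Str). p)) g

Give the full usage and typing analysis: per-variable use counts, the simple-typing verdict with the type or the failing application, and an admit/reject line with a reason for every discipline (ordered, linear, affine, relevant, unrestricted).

counts: q=1; f=0; g [bound]=2; p [bound]=1
order of uses: q, g, p, g
typing: ✓ — ((Str → Str) → Bool) → Int
ordered: ✗, uses contraction: g ×2; unused: f — weakening required
linear: ✗, uses contraction: g ×2; unused: f — weakening required
affine: ✗, uses contraction: g ×2
relevant: ✗, unused: f — weakening required
unrestricted: ✓, type-checks (((Str → Str) → Bool) → Int) and nothing is barred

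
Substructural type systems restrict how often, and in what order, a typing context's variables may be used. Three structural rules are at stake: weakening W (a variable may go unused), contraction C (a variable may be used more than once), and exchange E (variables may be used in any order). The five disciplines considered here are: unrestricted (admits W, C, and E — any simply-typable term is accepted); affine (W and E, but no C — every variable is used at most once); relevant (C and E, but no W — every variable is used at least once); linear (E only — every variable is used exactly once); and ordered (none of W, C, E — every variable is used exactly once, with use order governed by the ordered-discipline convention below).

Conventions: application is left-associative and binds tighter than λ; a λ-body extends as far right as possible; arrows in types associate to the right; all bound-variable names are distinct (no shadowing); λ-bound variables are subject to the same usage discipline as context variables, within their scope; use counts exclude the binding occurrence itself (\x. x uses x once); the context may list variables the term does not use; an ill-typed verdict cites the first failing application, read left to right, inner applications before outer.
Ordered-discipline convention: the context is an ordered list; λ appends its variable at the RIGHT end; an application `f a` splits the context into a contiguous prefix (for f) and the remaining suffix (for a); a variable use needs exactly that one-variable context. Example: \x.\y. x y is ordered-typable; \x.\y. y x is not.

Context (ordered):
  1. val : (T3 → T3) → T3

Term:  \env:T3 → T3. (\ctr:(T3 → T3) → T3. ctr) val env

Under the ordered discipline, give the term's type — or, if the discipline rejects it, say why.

term : (T3 → T3) → T3
usage: val ×1, env (λ-bound) ×1, ctr (λ-bound) ×1
left-to-right use order: ctr, val, env
typing: ✓ — (T3 → T3) → T3
per-discipline verdicts: ordered ✓ · linear ✓ · affine ✓ · relevant ✓ · unrestricted ✓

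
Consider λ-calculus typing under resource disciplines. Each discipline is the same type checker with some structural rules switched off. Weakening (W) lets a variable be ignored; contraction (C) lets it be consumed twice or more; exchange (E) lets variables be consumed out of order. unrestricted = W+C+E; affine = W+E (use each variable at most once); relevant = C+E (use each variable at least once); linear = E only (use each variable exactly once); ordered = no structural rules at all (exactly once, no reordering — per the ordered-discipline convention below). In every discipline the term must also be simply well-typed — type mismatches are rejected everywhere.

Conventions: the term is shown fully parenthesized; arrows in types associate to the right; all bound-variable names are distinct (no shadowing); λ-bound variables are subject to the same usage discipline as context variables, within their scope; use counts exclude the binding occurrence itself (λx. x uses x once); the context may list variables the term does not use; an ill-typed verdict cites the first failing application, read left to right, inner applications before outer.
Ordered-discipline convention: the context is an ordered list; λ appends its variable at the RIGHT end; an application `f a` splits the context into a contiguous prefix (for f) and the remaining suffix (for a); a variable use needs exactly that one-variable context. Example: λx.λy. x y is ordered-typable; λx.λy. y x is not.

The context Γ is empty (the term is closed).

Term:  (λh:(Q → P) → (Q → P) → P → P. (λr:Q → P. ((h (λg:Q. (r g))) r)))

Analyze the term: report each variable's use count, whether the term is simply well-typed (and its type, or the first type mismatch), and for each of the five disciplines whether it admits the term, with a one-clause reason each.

variable uses: h (λ-bound)=1; r (λ-bound)=2; g (λ-bound)=1
use order (left to right): h, r, g, r
typing: the term checks, with type ((Q → P) → (Q → P) → P → P) → (Q → P) → P → P
ordered: ✗, repeated use of r ×2
linear: ✗, repeated use of r ×2
affine: ✗, repeated use of r ×2
relevant: ✓, at least one use each (h, r, g)
unrestricted: ✓, type-checks (((Q → P) → (Q → P) → P → P) → (Q → P) → P → P) and nothing is barred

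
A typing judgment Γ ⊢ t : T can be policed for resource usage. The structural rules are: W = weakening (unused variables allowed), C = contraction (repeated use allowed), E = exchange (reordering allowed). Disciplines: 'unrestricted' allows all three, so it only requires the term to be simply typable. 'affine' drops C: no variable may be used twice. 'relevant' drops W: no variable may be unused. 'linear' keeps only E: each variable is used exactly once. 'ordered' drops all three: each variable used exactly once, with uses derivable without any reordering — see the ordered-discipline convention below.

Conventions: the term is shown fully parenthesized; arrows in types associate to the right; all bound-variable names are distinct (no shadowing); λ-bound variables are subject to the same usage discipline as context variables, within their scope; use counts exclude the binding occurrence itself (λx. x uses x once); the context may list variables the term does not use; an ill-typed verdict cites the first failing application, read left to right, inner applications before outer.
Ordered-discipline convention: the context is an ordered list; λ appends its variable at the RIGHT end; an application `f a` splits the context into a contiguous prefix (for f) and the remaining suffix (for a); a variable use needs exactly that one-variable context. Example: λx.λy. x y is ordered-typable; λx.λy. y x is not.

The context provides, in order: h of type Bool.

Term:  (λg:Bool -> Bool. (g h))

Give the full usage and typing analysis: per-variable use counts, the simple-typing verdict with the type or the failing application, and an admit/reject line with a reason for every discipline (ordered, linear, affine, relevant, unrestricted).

use counts: h=1, g (bound)=1
use order (left to right): g, h
typing: well-typed — term : (Bool -> Bool) -> Bool
ordered ✗ (no ordered split (uses run g, h))
linear ✓ (each of h, g used exactly once)
affine ✓ (h, g: no repeats, contraction unneeded)
relevant ✓ (every one of h, g appears)
unrestricted ✓ (simply typable at (Bool -> Bool) -> Bool; W, C, E all held)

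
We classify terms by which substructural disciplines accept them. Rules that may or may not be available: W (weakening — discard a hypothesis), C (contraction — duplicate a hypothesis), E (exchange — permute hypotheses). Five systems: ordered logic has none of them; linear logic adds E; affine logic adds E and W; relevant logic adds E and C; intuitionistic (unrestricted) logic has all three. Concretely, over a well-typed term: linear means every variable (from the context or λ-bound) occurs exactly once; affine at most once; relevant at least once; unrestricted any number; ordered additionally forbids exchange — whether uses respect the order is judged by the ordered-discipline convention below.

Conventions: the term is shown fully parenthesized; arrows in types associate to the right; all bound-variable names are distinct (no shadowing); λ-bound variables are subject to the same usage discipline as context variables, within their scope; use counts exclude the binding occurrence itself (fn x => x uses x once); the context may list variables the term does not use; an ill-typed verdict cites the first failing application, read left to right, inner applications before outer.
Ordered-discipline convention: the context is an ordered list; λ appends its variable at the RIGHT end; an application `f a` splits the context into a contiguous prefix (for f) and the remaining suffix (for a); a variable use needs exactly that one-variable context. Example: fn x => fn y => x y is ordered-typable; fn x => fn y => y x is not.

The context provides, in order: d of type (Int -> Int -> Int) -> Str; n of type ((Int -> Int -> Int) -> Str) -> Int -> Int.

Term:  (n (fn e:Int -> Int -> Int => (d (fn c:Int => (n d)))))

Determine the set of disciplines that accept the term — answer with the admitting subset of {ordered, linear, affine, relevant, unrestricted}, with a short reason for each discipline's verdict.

admitted by: unrestricted
usage: d: 2, n: 2, e (bound): 0, c (bound): 0
order of uses: n, d, n, d
typing: well-typed at Int -> Int
ordered ✗ (repeated use of d ×2, n ×2; e, c left unused)
linear ✗ (repeated use of d ×2, n ×2; e, c left unused)
affine ✗ (repeated use of d ×2, n ×2)
relevant ✗ (e, c left unused)
unrestricted ✓ (type-checks (Int -> Int) and nothing is barred)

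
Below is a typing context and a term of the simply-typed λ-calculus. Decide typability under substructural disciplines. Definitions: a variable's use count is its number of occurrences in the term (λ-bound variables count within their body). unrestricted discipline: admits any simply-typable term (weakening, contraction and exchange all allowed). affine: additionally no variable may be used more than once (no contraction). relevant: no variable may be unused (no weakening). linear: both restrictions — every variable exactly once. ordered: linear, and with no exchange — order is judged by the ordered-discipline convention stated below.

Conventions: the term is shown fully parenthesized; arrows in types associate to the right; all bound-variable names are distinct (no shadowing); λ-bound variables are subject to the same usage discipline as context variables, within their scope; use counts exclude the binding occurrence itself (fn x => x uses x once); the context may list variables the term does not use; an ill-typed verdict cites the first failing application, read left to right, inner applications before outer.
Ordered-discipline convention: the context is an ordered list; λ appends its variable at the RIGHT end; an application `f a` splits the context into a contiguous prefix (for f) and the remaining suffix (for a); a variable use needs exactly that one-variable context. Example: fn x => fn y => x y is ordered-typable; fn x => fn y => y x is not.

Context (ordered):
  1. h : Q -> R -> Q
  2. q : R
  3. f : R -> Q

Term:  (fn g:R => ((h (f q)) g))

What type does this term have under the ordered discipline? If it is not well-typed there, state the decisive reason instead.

not well-typed under ordered — use order h, f, q, g needs exchange
usage: h: 1; q: 1; f: 1; g [bound]: 1
order of uses: h, f, q, g
typing: the term checks, with type R -> Q
summary: ordered ✗ · linear ✓ · affine ✓ · relevant ✓ · unrestricted ✓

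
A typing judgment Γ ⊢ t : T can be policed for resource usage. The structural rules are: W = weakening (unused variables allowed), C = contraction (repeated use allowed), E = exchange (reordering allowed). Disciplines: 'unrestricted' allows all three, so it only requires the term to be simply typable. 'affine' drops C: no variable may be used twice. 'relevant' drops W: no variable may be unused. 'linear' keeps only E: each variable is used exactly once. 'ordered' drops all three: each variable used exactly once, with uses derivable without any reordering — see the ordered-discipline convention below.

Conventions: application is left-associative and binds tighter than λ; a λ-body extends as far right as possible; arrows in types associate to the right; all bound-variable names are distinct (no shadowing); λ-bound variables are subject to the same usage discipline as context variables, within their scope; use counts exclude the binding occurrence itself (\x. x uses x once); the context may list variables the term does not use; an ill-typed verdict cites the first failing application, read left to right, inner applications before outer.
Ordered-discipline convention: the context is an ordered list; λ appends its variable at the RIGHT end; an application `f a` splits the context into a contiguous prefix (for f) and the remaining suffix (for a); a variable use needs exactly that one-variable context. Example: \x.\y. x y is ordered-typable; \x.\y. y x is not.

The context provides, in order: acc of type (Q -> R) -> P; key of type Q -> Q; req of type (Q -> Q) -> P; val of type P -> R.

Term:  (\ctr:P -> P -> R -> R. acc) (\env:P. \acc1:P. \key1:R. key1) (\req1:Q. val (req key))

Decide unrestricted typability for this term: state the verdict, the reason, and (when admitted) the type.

yes — typability at P is all that's needed; term : P
counts: acc=1, key=1, req=1, val=1, ctr (λ-bound)=0, env (λ-bound)=0, acc1 (λ-bound)=0, key1 (λ-bound)=1, req1 (λ-bound)=0
uses in reading order: acc, key1, val, req, key
typing: well-typed at P
all disciplines: ordered ✗ · linear ✗ · affine ✓ · relevant ✗ · unrestricted ✓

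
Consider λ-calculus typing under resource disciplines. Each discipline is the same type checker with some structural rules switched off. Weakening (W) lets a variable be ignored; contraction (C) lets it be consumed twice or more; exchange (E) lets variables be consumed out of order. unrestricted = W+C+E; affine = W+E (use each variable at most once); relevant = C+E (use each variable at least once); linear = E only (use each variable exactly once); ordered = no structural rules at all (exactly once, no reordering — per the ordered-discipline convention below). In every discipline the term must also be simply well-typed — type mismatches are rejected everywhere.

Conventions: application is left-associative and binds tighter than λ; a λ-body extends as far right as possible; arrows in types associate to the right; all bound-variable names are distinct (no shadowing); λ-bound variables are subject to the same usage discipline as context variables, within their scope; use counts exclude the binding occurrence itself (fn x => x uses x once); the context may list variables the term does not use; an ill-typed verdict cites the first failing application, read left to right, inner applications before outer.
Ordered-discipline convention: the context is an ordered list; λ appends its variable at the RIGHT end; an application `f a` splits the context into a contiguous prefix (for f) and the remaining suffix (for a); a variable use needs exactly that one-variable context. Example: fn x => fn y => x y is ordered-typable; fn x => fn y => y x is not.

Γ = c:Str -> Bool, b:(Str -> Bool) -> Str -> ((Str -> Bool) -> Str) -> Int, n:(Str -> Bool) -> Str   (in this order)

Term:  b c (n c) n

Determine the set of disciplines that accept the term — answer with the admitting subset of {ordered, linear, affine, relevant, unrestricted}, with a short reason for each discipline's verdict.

accepted by: relevant, unrestricted
usage: c=2; b=1; n=2
left-to-right use order: b, c, n, c, n
typing: well-typed at Int
ordered ✗ (needs contraction — c ×2, n ×2)
linear ✗ (needs contraction — c ×2, n ×2)
affine ✗ (needs contraction — c ×2, n ×2)
relevant ✓ (none of c, b, n goes unused)
unrestricted ✓ (simply typable at Int; W, C, E all held)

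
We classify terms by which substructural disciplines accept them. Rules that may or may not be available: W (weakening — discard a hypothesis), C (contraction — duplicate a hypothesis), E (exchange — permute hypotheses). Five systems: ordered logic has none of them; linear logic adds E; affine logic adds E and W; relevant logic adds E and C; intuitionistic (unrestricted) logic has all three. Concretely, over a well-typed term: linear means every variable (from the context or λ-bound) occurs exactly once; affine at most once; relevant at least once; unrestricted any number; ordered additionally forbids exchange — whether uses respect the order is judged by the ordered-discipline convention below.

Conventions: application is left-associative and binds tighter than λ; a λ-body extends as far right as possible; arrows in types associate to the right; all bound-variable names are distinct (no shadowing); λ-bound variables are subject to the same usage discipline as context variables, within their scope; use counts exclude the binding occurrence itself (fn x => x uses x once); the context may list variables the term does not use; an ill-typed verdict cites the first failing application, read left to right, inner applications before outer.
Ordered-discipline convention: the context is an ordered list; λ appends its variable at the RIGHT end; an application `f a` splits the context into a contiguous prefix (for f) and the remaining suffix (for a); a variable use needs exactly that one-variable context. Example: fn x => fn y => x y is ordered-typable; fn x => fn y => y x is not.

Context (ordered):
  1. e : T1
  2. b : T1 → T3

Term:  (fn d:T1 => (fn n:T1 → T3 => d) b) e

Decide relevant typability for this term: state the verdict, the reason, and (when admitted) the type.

no — n never used (weakening)
use counts: e: 1×; b: 1×; d (λ-bound): 1×; n (λ-bound): 0×
use order (left to right): d, b, e
typing: well-typed — term : T1
per-discipline verdicts: ordered ✗; linear ✗; affine ✓; relevant ✗; unrestricted ✓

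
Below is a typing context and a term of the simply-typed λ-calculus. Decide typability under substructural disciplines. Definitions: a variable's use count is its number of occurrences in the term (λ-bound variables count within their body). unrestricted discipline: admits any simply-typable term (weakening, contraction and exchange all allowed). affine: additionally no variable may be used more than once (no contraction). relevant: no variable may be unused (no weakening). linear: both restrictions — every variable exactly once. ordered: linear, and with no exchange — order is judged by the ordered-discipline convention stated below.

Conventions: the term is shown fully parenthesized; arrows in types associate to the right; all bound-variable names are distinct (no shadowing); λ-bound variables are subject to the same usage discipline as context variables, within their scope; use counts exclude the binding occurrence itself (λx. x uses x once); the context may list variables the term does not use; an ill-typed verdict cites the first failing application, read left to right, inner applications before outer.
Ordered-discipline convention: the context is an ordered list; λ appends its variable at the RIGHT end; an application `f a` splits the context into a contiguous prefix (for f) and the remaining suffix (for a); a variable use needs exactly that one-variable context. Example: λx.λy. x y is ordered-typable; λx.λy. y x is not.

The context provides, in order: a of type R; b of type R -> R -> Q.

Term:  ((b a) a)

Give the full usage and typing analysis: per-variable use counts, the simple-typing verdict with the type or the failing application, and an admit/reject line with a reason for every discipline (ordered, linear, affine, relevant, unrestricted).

variable uses: a=2; b=1
order of uses: b, a, a
typing: the term checks, with type Q
ordered ✗ (uses contraction: a ×2)
linear ✗ (uses contraction: a ×2)
affine ✗ (uses contraction: a ×2)
relevant ✓ (a, b: all used, weakening unneeded)
unrestricted ✓ (well-typed at Q; no restrictions here)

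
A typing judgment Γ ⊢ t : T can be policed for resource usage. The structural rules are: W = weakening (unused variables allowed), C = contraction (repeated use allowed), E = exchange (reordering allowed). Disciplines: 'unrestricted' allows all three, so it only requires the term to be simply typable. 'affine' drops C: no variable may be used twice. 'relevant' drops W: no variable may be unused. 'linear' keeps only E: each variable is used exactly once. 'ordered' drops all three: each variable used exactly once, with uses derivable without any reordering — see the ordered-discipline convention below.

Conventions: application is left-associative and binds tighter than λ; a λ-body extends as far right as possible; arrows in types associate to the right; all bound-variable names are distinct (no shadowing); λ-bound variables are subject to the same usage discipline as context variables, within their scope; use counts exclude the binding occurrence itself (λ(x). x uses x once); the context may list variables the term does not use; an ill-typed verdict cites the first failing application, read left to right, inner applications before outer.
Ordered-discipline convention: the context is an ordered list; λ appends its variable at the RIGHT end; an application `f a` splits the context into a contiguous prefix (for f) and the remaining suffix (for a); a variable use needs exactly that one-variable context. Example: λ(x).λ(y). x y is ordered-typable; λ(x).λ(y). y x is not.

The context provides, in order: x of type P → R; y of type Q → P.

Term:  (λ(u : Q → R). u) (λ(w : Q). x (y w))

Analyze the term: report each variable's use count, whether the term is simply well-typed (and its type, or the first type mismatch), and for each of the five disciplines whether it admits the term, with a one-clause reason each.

counts: x: 1; y: 1; u (bound): 1; w (bound): 1
left-to-right use order: u, x, y, w
typing: well-typed at Q → R
ordered: ✓ — x, y, u, w once each; derivable with no W/C/E
linear: ✓ — x, y, u, w: one use apiece
affine: ✓ — none of x, y, u, w used more than once
relevant: ✓ — none of x, y, u, w goes unused
unrestricted: ✓ — typability at Q → R is all that's needed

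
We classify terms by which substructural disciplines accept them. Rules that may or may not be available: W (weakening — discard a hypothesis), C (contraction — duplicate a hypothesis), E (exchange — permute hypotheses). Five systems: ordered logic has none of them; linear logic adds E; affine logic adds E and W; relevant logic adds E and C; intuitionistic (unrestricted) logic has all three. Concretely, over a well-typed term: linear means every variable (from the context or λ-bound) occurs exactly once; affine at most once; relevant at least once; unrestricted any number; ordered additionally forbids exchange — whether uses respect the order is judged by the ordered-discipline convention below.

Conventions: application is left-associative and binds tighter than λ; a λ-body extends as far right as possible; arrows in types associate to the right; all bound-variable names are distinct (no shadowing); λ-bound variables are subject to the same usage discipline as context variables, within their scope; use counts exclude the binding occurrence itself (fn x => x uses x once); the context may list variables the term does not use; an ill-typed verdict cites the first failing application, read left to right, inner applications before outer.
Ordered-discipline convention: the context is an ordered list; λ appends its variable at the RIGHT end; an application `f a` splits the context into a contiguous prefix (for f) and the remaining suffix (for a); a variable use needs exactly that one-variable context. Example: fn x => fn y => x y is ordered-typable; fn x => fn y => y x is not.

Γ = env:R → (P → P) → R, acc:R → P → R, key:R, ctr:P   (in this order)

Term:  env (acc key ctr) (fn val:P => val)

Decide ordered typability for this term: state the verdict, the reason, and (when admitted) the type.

yes — one use each (env, acc, key, ctr, val); ordered split holds; term : R
usage: env ×1; acc ×1; key ×1; ctr ×1; val (λ-bound) ×1
use order (left to right): env, acc, key, ctr, val
typing: the term checks, with type R
all disciplines: ordered ✓; linear ✓; affine ✓; relevant ✓; unrestricted ✓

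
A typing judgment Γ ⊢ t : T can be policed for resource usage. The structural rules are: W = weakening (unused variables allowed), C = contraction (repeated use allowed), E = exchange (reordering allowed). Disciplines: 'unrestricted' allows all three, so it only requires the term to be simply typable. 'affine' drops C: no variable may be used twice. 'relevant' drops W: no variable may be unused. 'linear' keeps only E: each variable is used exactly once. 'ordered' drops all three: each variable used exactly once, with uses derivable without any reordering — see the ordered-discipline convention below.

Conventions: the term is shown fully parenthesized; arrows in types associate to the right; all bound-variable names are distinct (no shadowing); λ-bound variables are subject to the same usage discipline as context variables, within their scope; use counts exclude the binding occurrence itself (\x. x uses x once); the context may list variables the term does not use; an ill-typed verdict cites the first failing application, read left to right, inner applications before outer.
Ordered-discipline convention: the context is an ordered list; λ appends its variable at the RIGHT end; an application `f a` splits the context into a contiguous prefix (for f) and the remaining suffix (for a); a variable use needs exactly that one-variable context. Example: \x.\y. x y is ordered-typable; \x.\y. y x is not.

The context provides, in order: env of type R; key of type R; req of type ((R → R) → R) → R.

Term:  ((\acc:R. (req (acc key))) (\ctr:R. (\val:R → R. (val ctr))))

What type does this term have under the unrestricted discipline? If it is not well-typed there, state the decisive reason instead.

not well-typed under unrestricted — not simply typable
usage: env ×0; key ×1; req ×1; acc [bound] ×1; ctr [bound] ×1; val [bound] ×1
uses in reading order: req, acc, key, val, ctr
typing: ill-typed: can't apply a value of type R
all disciplines: ordered ✗; linear ✗; affine ✗; relevant ✗; unrestricted ✗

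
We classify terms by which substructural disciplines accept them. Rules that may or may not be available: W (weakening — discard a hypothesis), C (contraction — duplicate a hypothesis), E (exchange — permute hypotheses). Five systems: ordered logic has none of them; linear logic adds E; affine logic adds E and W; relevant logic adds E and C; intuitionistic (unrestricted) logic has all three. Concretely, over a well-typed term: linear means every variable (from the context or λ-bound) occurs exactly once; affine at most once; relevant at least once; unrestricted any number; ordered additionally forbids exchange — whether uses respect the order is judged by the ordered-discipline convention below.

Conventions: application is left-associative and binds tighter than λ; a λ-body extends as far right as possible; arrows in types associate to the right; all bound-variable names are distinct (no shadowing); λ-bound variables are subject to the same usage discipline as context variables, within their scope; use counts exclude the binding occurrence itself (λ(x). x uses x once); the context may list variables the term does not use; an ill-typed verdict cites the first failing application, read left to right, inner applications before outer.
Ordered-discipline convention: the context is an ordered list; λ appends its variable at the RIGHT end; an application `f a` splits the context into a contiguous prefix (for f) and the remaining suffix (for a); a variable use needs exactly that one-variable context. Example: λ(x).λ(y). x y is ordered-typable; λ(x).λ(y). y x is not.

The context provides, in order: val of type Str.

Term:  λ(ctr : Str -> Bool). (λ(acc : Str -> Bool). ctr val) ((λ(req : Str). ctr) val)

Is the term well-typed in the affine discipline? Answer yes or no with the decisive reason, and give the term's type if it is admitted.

no — uses contraction: val ×2, ctr ×2
use counts: val: 2×, ctr (bound): 2×, acc (bound): 0×, req (bound): 0×
use order (left to right): ctr, val, ctr, val
typing: well-typed — term : (Str -> Bool) -> Bool
per-discipline verdicts: ordered ✗, linear ✗, affine ✗, relevant ✗, unrestricted ✓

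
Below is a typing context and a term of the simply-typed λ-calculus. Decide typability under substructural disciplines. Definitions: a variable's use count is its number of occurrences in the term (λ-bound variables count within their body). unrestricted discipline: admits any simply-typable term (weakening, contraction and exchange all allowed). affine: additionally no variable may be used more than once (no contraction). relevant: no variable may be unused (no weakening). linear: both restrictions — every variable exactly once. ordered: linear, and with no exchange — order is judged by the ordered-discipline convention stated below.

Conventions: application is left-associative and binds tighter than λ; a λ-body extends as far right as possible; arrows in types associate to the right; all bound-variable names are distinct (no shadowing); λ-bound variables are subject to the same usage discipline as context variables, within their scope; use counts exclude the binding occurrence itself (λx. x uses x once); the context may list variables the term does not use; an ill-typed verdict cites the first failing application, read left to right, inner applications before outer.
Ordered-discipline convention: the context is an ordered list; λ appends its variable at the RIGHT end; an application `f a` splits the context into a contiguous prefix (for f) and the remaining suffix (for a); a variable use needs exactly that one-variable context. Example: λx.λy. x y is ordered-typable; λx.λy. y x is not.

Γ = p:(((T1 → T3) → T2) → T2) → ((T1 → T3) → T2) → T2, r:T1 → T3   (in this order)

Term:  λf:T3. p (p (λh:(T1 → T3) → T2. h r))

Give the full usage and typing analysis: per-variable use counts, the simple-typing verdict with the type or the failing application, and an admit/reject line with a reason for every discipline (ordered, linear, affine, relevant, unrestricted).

usage: p ×2; r ×1; f [bound] ×0; h [bound] ×1
use order (left to right): p, p, h, r
typing: the term checks, with type T3 → ((T1 → T3) → T2) → T2
ordered: ✗, needs contraction — p ×2; needs weakening: f unused
linear: ✗, needs contraction — p ×2; needs weakening: f unused
affine: ✗, needs contraction — p ×2
relevant: ✗, needs weakening: f unused
unrestricted: ✓, type-checks (T3 → ((T1 → T3) → T2) → T2) and nothing is barred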